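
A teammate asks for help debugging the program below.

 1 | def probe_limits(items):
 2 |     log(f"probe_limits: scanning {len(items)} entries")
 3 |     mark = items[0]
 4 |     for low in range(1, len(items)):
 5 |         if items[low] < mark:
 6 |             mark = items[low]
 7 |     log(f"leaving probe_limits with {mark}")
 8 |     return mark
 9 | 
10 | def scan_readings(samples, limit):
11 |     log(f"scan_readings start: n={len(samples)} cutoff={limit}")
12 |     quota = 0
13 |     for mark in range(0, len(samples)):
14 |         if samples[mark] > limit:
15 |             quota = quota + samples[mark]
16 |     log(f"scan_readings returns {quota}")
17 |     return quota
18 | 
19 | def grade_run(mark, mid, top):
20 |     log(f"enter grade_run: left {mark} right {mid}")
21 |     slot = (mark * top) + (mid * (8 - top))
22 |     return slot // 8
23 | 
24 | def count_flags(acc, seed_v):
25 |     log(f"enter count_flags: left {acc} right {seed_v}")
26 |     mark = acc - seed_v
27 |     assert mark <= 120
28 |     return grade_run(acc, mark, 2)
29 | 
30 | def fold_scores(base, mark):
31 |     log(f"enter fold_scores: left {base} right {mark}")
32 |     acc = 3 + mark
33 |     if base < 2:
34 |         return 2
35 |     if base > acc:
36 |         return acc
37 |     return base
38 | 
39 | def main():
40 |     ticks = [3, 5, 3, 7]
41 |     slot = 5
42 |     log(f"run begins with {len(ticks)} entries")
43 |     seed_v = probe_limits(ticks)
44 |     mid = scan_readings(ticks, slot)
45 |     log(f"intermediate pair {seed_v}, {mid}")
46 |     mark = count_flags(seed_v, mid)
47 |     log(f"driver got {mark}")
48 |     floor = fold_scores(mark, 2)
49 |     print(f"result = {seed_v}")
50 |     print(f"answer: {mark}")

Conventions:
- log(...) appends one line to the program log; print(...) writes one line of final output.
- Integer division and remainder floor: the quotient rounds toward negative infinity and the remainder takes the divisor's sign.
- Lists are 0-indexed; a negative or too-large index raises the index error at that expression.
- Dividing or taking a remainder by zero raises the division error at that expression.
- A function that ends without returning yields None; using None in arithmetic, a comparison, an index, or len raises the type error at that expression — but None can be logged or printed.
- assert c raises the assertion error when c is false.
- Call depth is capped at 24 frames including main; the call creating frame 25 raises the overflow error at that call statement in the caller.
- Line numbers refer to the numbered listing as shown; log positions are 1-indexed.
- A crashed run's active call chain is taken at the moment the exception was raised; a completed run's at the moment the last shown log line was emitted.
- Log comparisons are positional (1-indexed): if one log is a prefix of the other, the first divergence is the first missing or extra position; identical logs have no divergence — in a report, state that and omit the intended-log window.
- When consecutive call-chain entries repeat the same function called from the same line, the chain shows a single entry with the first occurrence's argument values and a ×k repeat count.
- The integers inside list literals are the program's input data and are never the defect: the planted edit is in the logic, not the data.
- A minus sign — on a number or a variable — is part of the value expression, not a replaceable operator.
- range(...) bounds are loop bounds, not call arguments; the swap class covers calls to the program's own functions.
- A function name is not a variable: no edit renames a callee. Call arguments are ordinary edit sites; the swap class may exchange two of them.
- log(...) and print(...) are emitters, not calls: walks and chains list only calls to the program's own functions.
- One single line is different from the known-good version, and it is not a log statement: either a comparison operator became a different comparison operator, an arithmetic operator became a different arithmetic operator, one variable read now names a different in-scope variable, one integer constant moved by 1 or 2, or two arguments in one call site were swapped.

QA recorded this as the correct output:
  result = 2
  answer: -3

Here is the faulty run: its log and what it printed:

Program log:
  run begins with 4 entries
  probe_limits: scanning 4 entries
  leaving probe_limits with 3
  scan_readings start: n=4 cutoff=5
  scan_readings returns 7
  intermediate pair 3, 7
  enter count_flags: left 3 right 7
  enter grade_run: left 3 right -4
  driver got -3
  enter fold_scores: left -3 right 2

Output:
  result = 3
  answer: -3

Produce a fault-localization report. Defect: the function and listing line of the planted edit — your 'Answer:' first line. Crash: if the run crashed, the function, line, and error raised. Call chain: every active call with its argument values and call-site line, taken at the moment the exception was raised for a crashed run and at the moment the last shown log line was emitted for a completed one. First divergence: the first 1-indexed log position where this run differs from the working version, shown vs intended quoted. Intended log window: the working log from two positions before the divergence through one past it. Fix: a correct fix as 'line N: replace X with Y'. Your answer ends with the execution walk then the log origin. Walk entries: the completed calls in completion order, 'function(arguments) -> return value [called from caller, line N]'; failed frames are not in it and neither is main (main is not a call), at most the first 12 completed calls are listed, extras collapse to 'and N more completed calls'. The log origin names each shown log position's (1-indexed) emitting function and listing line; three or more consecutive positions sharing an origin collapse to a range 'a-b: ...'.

Answer: the defect is in main at line 49.
Key fact: Every logged value matches the working version; the printed result is what differs.
Call chain: main -> fold_scores(-3, 2) (called at line 48).
First divergence: there is none — every log position agrees.
Execution walk:
  probe_limits([3, 5, 3, 7]) -> 3  [called from main, line 43]
  scan_readings([3, 5, 3, 7], 5) -> 7  [called from main, line 44]
  grade_run(3, -4, 2) -> -3  [called from count_flags, line 28]
  count_flags(3, 7) -> -3  [called from main, line 46]
  fold_scores(-3, 2) -> 2  [called from main, line 48]
Log origins:
  1: from main, line 42
  2: from probe_limits, line 2
  3: from probe_limits, line 7
  4: from scan_readings, line 11
  5: from scan_readings, line 16
  6: from main, line 45
  7: from count_flags, line 25
  8: from grade_run, line 20
  9: from main, line 47
  10: from fold_scores, line 31
A correct fix: line 49: replace `seed_v` with `floor`.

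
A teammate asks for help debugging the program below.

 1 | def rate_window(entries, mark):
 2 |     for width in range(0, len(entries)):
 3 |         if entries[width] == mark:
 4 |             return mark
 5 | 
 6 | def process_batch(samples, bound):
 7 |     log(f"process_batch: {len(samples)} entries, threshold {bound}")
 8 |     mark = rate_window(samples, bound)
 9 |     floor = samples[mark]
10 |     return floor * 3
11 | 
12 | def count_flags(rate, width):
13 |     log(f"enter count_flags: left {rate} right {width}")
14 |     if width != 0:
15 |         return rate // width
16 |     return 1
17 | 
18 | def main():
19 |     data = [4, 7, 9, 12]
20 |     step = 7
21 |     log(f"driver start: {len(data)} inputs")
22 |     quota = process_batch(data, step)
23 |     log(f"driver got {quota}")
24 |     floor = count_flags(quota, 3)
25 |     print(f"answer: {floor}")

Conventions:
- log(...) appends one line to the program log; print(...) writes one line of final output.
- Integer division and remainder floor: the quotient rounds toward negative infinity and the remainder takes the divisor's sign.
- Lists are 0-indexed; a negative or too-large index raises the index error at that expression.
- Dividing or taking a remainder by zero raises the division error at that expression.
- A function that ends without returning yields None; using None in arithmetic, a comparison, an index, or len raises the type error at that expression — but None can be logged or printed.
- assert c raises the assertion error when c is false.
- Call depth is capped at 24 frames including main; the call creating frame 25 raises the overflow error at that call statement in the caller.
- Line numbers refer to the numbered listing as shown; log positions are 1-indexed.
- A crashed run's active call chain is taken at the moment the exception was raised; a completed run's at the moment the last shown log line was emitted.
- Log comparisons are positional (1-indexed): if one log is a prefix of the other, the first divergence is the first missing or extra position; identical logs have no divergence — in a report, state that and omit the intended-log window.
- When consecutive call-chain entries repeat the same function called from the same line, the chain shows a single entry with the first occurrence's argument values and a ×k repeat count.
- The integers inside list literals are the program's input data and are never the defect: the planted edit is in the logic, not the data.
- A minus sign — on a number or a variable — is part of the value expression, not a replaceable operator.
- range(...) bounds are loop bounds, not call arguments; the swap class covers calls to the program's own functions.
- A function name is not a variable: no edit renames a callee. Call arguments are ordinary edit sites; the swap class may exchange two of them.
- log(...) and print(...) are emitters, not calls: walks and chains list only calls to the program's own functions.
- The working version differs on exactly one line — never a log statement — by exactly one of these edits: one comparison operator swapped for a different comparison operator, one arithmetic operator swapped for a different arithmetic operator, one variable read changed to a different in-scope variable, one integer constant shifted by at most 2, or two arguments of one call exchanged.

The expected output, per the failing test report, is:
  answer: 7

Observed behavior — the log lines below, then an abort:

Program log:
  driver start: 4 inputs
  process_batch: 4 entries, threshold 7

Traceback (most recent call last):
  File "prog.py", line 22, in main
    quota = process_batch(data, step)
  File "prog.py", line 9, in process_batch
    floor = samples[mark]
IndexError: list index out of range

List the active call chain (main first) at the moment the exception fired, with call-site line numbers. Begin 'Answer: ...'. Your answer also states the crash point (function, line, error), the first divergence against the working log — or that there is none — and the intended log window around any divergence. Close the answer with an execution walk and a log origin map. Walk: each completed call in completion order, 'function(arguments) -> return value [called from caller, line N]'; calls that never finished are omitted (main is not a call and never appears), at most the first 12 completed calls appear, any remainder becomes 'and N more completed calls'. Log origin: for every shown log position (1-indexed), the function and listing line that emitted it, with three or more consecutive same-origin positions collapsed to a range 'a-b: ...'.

Answer: main -> process_batch (called at line 22).
Key fact: A complete run would log 'driver got 21' next, but this one stopped at 2 lines.
Crash: process_batch, line 9, IndexError.
First divergence: position 3 (shown log ended at 2 lines; the working version continues: 'driver got 21').
Intended log window:
  1: driver start: 4 inputs
  2: process_batch: 4 entries, threshold 7
  3: driver got 21
  4: enter count_flags: left 21 right 3
Execution walk:
  rate_window([4, 7, 9, 12], 7) -> 7  [called from process_batch, line 8]
Log origin:
  1: logged in main at line 21
  2: logged in process_batch at line 7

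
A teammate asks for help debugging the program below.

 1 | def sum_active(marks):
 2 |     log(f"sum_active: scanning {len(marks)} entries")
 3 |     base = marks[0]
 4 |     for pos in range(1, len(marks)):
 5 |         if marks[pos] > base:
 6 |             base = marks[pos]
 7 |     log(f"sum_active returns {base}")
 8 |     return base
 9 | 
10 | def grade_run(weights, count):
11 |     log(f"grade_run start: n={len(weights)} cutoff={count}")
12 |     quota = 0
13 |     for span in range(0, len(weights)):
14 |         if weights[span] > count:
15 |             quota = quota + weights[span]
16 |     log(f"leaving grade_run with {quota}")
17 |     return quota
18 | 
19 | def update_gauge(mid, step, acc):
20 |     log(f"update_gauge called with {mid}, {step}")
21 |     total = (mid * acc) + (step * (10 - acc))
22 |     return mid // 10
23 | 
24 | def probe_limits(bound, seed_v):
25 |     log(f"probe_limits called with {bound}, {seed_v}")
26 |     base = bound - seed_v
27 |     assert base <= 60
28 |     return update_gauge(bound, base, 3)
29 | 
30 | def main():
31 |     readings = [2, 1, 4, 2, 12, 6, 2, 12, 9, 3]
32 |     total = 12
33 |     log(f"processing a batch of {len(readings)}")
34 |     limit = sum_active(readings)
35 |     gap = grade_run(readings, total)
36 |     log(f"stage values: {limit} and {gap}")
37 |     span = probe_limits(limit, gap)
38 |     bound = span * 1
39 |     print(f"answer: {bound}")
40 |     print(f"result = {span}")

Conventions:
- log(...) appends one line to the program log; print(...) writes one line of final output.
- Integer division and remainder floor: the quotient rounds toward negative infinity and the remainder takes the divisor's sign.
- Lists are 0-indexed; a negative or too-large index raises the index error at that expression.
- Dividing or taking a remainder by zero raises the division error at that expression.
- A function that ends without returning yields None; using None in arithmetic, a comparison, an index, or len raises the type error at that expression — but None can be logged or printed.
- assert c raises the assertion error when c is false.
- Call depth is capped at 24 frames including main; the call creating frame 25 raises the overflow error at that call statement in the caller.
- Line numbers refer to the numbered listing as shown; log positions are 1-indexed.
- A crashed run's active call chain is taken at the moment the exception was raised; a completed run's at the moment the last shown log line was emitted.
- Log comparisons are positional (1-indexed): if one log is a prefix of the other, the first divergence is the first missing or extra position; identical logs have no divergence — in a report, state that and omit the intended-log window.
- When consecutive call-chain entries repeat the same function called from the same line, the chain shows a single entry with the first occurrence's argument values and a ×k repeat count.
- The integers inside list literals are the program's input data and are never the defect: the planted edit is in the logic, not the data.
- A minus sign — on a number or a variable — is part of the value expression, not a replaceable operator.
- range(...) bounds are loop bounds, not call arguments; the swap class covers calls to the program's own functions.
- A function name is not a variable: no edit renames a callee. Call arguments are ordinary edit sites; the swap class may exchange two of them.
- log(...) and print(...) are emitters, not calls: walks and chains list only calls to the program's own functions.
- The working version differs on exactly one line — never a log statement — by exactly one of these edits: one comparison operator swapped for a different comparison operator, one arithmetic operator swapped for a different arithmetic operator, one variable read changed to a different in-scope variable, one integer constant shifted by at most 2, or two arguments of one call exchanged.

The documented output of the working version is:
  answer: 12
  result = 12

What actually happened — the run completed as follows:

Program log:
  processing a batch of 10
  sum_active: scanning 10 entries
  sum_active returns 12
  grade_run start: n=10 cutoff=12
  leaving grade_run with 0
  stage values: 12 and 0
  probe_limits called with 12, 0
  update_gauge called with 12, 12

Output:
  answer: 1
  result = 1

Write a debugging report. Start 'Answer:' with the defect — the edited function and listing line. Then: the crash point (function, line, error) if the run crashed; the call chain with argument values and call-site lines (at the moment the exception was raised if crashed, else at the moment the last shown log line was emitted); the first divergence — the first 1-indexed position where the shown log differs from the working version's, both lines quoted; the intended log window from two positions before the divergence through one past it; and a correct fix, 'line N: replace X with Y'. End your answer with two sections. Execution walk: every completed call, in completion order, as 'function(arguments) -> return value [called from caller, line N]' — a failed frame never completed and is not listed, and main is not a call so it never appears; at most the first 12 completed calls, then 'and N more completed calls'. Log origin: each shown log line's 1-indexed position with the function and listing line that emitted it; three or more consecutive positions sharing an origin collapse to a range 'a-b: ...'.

Answer: the defect is in update_gauge at line 22.
Key observation: Every logged value matches the working version; the printed result is what differs.
Call chain: main -> probe_limits(12, 0) (called at line 37) -> update_gauge(12, 12, 3) (called at line 28).
First divergence: none; the two logs match at every position.
Execution walk:
  sum_active([2, 1, 4, 2, 12, 6, 2, 12, 9, 3]) -> 12  [called from main, line 34]
  grade_run([2, 1, 4, 2, 12, 6, 2, 12, 9, 3], 12) -> 0  [called from main, line 35]
  update_gauge(12, 12, 3) -> 1  [called from probe_limits, line 28]
  probe_limits(12, 0) -> 1  [called from main, line 37]
Origin of each log line:
  1 — main, line 33
  2 — sum_active, line 2
  3 — sum_active, line 7
  4 — grade_run, line 11
  5 — grade_run, line 16
  6 — main, line 36
  7 — probe_limits, line 25
  8 — update_gauge, line 20
A correct fix: line 22: replace `mid` with `total`.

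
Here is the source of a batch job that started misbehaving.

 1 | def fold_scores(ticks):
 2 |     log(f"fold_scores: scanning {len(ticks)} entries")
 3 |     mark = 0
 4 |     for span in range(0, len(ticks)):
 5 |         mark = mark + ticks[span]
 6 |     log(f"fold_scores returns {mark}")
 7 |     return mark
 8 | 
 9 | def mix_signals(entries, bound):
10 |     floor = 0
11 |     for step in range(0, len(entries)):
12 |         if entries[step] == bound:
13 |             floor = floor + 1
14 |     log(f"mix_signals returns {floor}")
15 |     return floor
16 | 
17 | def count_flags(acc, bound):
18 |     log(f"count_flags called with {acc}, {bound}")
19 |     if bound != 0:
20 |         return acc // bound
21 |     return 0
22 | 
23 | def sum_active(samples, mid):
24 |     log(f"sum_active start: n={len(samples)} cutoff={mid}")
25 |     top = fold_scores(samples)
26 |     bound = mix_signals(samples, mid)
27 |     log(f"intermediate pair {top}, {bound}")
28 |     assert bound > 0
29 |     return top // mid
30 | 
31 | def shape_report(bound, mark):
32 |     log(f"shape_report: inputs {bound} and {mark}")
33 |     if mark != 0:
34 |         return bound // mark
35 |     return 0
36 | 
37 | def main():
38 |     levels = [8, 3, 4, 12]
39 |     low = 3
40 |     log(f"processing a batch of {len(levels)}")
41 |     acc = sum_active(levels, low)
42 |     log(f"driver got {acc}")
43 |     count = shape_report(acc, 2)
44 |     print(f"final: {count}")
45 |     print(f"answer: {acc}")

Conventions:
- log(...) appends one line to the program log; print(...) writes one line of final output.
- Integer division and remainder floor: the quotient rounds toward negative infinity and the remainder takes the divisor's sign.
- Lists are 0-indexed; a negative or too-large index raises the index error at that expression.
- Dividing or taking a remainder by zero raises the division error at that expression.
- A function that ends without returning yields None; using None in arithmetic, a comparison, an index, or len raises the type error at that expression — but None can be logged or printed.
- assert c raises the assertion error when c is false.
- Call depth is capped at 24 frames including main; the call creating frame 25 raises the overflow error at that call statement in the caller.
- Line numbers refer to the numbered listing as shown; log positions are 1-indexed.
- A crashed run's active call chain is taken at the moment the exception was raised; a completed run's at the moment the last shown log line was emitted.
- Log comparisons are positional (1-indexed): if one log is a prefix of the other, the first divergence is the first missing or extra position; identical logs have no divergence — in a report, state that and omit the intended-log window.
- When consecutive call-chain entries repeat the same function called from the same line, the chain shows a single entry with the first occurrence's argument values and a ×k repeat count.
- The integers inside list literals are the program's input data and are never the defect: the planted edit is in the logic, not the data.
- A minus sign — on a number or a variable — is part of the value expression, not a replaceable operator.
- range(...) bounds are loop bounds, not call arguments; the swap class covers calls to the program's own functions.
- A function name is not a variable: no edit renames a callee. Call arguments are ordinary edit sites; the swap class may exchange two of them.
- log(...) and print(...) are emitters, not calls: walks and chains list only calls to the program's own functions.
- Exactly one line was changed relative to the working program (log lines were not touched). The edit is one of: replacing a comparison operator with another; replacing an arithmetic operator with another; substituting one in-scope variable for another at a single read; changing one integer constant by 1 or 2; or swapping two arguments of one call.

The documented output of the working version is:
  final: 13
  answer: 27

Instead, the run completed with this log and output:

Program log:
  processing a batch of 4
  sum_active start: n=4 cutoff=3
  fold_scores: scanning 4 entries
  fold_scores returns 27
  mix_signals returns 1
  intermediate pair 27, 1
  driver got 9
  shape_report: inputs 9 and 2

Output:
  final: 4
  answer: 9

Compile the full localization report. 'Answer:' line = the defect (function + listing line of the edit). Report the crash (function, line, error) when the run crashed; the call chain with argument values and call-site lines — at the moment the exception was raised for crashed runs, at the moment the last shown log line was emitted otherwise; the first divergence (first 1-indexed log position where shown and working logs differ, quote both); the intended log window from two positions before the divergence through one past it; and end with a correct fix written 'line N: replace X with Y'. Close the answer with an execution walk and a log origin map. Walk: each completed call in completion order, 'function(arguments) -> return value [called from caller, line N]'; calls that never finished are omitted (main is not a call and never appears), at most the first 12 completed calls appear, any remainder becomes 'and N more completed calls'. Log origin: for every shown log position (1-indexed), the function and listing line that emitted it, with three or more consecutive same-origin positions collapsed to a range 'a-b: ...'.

Answer: the defect is in sum_active at line 29.
The tell: Log line 7 is where behavior first shows: 'driver got 9' appears instead of 'driver got 27'.
Call chain: main -> shape_report(9, 2) (called at line 43).
First divergence: position 7 — shown 'driver got 9', intended 'driver got 27'.
Intended log window:
  5: mix_signals returns 1
  6: intermediate pair 27, 1
  7: driver got 27
  8: shape_report: inputs 27 and 2
Execution walk:
  fold_scores([8, 3, 4, 12]) -> 27  [called from sum_active, line 25]
  mix_signals([8, 3, 4, 12], 3) -> 1  [called from sum_active, line 26]
  sum_active([8, 3, 4, 12], 3) -> 9  [called from main, line 41]
  shape_report(9, 2) -> 4  [called from main, line 43]
Log origin:
  1 — main, line 40
  2 — sum_active, line 24
  3 — fold_scores, line 2
  4 — fold_scores, line 6
  5 — mix_signals, line 14
  6 — sum_active, line 27
  7 — main, line 42
  8 — shape_report, line 32
A correct fix: line 29: replace `mid` with `bound`.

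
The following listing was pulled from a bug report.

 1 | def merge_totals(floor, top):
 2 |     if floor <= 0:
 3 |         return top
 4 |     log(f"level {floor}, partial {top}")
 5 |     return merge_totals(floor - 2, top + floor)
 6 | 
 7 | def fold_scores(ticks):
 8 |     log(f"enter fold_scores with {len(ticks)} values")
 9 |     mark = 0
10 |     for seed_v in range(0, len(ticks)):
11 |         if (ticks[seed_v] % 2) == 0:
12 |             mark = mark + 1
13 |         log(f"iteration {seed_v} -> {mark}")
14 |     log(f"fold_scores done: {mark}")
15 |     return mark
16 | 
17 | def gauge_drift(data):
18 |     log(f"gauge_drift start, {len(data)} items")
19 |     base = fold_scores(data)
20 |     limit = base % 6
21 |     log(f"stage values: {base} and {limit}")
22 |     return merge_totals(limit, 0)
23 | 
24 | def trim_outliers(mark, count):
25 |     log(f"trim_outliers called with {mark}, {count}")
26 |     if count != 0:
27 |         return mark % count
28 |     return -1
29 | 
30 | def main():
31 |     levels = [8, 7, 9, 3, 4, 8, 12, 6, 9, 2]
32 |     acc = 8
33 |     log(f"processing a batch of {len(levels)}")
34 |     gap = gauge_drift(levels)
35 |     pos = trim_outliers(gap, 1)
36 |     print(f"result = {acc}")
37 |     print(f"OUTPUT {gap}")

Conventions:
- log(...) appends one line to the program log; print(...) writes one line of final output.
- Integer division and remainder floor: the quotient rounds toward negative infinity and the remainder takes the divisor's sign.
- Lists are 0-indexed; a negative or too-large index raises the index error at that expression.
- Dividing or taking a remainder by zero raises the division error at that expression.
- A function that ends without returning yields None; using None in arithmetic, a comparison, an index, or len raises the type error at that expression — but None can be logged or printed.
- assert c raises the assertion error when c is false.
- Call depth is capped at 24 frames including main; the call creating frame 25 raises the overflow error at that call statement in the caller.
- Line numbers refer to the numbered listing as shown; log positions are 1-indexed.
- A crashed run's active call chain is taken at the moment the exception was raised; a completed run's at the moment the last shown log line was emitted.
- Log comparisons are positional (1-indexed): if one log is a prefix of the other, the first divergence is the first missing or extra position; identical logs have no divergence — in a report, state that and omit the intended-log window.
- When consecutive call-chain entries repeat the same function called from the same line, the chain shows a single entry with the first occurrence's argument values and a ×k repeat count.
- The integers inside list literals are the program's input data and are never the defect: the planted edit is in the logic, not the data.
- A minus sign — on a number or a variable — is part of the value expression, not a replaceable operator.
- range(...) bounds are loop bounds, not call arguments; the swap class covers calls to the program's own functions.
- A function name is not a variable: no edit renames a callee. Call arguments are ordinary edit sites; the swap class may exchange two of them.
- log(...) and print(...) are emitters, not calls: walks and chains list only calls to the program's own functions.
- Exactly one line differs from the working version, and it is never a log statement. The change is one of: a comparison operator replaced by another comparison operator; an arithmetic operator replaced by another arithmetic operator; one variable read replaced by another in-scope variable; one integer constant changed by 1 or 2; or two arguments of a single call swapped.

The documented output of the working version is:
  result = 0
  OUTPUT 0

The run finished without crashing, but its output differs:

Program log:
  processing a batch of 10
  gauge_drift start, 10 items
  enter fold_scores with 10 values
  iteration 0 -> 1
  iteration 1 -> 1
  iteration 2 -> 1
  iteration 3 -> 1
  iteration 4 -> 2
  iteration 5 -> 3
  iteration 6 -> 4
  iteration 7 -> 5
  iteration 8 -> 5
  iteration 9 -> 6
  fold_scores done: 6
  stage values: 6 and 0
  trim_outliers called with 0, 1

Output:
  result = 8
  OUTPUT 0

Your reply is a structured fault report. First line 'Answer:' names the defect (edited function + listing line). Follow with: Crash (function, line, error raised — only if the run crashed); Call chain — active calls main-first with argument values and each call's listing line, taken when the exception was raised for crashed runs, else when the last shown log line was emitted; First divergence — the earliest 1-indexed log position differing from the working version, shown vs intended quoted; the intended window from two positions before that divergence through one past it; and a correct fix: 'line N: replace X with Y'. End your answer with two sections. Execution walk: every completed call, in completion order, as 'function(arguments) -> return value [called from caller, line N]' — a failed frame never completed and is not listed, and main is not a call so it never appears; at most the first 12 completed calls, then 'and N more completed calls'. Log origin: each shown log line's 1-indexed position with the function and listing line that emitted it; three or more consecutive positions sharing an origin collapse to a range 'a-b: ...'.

Answer: the defect is in main at line 36.
Key observation: Nothing in the log betrays the bug — only the output does.
Call chain: main -> trim_outliers(0, 1) (called at line 35).
First divergence: none; the two logs match at every position.
Execution walk:
  fold_scores([8, 7, 9, 3, 4, 8, 12, 6, 9, 2]) -> 6  [called from gauge_drift, line 19]
  merge_totals(0, 0) -> 0  [called from gauge_drift, line 22]
  gauge_drift([8, 7, 9, 3, 4, 8, 12, 6, 9, 2]) -> 0  [called from main, line 34]
  trim_outliers(0, 1) -> 0  [called from main, line 35]
Log origin:
  1: from main, line 33
  2: from gauge_drift, line 18
  3: from fold_scores, line 8
  4-13: from fold_scores, line 13
  14: from fold_scores, line 14
  15: from gauge_drift, line 21
  16: from trim_outliers, line 25
A correct fix: line 36: replace `acc` with `pos`.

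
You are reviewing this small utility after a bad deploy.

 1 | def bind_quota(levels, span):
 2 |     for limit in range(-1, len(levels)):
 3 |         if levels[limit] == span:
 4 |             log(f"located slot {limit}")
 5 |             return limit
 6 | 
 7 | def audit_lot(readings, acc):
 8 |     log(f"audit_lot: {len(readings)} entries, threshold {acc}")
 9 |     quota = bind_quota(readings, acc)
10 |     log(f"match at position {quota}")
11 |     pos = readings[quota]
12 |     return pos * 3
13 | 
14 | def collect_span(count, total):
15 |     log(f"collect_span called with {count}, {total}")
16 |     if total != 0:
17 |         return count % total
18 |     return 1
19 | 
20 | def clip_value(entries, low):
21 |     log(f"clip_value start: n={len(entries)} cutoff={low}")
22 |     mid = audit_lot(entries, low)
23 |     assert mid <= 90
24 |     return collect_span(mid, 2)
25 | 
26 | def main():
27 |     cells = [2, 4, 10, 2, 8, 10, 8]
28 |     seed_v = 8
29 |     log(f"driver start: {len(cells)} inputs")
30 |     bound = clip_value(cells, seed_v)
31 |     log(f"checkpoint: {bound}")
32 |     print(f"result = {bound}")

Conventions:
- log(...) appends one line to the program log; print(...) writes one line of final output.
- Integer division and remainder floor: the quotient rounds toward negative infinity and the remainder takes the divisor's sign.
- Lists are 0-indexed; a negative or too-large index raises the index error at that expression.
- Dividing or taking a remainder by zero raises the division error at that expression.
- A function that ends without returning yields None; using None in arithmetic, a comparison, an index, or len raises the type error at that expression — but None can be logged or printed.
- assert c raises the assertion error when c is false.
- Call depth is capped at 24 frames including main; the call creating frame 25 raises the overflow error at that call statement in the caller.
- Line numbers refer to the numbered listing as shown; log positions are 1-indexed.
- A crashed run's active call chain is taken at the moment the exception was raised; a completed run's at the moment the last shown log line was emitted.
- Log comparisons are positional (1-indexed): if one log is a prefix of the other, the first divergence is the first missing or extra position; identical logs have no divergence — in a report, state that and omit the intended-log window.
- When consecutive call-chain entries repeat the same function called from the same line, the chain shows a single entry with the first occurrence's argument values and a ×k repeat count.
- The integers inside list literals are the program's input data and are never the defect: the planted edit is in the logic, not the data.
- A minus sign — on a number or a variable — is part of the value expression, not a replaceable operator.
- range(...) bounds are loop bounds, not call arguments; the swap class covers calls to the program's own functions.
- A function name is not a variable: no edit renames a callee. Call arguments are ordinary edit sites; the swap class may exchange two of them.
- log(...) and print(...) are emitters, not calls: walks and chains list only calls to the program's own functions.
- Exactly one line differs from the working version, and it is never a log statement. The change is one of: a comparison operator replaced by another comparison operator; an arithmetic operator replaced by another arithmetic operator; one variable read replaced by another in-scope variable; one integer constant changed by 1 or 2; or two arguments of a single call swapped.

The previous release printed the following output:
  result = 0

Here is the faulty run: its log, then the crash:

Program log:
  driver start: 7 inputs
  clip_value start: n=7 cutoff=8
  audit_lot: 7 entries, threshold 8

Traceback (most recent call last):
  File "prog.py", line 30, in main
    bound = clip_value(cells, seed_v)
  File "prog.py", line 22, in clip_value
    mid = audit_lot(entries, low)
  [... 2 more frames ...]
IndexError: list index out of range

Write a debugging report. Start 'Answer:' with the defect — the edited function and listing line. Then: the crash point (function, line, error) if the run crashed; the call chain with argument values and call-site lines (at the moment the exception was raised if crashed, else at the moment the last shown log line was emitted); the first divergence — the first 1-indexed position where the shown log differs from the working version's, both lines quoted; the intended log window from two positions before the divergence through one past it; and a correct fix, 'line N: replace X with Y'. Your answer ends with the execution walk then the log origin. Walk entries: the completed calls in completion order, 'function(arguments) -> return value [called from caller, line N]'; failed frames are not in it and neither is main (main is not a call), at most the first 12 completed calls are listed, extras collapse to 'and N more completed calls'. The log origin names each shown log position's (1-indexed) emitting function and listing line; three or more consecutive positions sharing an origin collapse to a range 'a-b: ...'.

Answer: the defect is in bind_quota at line 2.
Core observation: The faulty run's log stops after 3 lines; the working version's next line would be 'located slot 4'.
Crash: bind_quota, line 3, IndexError.
Call chain: main -> clip_value([2, 4, 10, 2, 8, 10, 8], 8) (called at line 30) -> audit_lot([2, 4, 10, 2, 8, 10, 8], 8) (called at line 22) -> bind_quota([2, 4, 10, 2, 8, 10, 8], 8) (called at line 9).
First divergence: position 4 (shown log ended at 3 lines; the working version continues: 'located slot 4').
Intended log window:
  2: clip_value start: n=7 cutoff=8
  3: audit_lot: 7 entries, threshold 8
  4: located slot 4
  5: match at position 4
Execution walk:
  (no call completed)
Origin of each log line:
  1 — main, line 29
  2 — clip_value, line 21
  3 — audit_lot, line 8
A correct fix: line 2: replace `-1` with `0`.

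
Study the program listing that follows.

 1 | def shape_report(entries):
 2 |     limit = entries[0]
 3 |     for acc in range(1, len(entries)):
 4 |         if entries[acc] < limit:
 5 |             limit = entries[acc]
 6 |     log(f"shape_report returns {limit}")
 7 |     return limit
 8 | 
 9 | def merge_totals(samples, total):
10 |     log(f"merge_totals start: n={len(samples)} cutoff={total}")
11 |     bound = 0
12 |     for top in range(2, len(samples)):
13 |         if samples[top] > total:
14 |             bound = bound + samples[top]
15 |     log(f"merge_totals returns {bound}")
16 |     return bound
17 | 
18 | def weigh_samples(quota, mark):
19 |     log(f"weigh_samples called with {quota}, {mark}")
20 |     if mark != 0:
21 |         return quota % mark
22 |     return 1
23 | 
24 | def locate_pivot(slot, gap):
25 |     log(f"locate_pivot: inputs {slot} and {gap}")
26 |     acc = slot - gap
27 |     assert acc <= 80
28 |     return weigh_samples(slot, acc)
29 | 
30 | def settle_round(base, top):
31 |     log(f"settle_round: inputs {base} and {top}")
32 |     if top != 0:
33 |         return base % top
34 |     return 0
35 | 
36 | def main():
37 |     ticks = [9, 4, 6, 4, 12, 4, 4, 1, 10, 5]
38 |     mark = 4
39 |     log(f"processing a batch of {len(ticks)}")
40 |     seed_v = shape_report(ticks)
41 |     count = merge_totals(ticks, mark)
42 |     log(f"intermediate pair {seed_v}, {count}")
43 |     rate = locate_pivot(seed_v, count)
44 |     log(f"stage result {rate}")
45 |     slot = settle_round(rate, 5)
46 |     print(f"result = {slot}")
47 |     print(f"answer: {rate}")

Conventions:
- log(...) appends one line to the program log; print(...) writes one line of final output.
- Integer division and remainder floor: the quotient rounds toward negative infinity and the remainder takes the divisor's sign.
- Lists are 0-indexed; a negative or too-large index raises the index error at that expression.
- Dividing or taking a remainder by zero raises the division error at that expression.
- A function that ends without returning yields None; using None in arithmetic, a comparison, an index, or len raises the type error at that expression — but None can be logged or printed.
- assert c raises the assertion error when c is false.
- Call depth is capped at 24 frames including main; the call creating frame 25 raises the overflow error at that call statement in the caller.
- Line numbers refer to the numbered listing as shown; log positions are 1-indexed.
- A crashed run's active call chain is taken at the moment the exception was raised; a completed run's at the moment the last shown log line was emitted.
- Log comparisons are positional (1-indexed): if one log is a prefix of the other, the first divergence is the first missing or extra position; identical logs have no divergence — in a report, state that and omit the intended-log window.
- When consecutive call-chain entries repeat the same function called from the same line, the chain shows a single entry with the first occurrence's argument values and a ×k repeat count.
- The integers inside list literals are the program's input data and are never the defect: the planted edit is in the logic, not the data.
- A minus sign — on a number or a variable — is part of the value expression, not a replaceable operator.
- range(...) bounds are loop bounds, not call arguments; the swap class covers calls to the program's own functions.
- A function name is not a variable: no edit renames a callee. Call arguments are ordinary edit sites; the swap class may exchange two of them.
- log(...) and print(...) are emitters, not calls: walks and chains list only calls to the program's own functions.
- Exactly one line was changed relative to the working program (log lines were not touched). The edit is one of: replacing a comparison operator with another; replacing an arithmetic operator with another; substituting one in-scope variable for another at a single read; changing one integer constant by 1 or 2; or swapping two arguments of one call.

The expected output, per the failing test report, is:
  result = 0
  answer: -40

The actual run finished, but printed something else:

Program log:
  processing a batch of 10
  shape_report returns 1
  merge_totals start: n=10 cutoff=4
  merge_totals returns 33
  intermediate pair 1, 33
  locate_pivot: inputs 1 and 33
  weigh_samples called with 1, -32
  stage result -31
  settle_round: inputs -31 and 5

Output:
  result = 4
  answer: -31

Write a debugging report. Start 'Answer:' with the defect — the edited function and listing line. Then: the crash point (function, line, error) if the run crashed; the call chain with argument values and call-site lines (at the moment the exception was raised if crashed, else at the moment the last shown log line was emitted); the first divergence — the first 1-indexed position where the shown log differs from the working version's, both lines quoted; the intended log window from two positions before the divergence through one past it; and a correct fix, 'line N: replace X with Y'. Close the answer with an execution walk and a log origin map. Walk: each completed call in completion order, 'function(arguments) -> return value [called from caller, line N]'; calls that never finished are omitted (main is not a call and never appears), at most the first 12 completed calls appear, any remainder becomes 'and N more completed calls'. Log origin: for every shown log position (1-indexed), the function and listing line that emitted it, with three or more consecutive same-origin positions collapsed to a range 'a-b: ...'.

Answer: the defect is in merge_totals at line 12.
The tell: Everything matches until log position 4, which reads 'merge_totals returns 33' in place of 'merge_totals returns 42'.
Call chain: main -> settle_round(-31, 5) (called at line 45).
First divergence: position 4 — shown 'merge_totals returns 33', intended 'merge_totals returns 42'.
Intended log window:
  2: shape_report returns 1
  3: merge_totals start: n=10 cutoff=4
  4: merge_totals returns 42
  5: intermediate pair 1, 42
Execution walk:
  shape_report([9, 4, 6, 4, 12, 4, 4, 1, 10, 5]) -> 1  [called from main, line 40]
  merge_totals([9, 4, 6, 4, 12, 4, 4, 1, 10, 5], 4) -> 33  [called from main, line 41]
  weigh_samples(1, -32) -> -31  [called from locate_pivot, line 28]
  locate_pivot(1, 33) -> -31  [called from main, line 43]
  settle_round(-31, 5) -> 4  [called from main, line 45]
Log line origins:
  1: logged in main at line 39
  2: logged in shape_report at line 6
  3: logged in merge_totals at line 10
  4: logged in merge_totals at line 15
  5: logged in main at line 42
  6: logged in locate_pivot at line 25
  7: logged in weigh_samples at line 19
  8: logged in main at line 44
  9: logged in settle_round at line 31
A correct fix: line 12: replace `2` with `0`.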